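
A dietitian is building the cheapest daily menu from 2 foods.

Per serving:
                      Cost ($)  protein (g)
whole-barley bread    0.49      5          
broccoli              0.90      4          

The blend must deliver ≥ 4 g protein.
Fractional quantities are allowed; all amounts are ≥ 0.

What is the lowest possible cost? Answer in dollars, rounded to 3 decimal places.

$0.392

Treat it as an LP. Let x1 = servings of whole-barley bread, x2 = servings of broccoli.
Minimise 0.49x1 + 0.9x2 with:
  5x1 + 4x2 ≥ 4   (protein)
  x1, x2 ≥ 0.
The minimum-cost mix takes nothing from broccoli — only whole-barley bread. The protein requirement is met with equality.
Optimal quantities: whole-barley bread = 0.8 servings.
Hence cost = 0.49·0.8 = $0.39200.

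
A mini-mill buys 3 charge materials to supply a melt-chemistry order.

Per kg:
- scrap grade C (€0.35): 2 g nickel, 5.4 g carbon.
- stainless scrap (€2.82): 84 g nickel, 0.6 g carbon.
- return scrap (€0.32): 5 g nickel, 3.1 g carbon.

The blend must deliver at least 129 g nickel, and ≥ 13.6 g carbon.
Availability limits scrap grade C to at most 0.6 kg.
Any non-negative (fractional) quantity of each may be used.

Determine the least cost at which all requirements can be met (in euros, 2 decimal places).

Let x1 = kg of scrap grade C, x2 = kg of stainless scrap, x3 = kg of return scrap.
Minimise 0.35x1 + 2.82x2 + 0.32x3 s.t.:
  2x1 + 84x2 + 5x3 ≥ 129   (nickel)
  5.4x1 + 0.6x2 + 3.1x3 ≥ 13.6   (carbon)
  x1 ≤ 0.6
  x1, x2, x3 ≥ 0.
At the optimum only stainless scrap, return scrap are positive (scrap grade C = 0). Binding constraints: nickel and carbon.
That vertex is x2 = 1.289, x3 = 4.138.
Total cost: 2.82·1.289 + 0.32·4.138 = 4.9591.

€4.96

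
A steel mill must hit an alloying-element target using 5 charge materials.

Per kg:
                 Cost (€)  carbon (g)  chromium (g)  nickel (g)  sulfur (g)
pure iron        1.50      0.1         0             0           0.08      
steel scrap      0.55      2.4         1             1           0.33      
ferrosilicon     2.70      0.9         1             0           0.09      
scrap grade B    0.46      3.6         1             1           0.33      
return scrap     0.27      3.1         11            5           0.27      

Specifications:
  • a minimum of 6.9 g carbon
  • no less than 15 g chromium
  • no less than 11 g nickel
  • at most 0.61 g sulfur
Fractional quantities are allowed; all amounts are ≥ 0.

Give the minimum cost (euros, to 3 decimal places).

€0.601

Set it up as a linear program. Let x1 = kg of pure iron, x2 = kg of steel scrap, x3 = kg of ferrosilicon, x4 = kg of scrap grade B, x5 = kg of return scrap.
Minimize 1.5x1 + 0.55x2 + 2.7x3 + 0.46x4 + 0.27x5 subject to:
  0.1x1 + 2.4x2 + 0.9x3 + 3.6x4 + 3.1x5 ≥ 6.9   (carbon)
  1x2 + 1x3 + 1x4 + 11x5 ≥ 15   (chromium)
  1x2 + 1x4 + 5x5 ≥ 11   (nickel)
  0.08x1 + 0.33x2 + 0.09x3 + 0.33x4 + 0.27x5 ≤ 0.61   (sulfur)
  x1, x2, x3, x4, x5 ≥ 0.
At the optimum only return scrap is positive (pure iron, steel scrap, ferrosilicon, scrap grade B = 0). Binding constraint: carbon.
That vertex is x5 = 2.226.
Cost = 0.27·2.226 = 0.60102.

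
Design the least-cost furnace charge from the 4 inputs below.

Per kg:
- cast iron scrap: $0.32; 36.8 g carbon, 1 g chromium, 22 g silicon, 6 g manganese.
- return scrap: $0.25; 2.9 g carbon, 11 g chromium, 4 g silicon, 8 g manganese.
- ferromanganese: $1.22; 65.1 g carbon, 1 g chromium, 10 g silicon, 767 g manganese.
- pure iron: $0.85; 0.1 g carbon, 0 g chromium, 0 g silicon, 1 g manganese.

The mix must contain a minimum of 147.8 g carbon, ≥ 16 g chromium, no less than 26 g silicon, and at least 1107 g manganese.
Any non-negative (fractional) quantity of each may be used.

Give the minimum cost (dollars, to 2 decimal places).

$2.48

Treat it as an LP. Let x1 = kg of cast iron scrap, x2 = kg of return scrap, x3 = kg of ferromanganese, x4 = kg of pure iron.
Minimise 0.32x1 + 0.25x2 + 1.22x3 + 0.85x4 subject to:
  36.8x1 + 2.9x2 + 65.1x3 + 0.1x4 ≥ 147.8   (carbon)
  1x1 + 11x2 + 1x3 ≥ 16   (chromium)
  22x1 + 4x2 + 10x3 ≥ 26   (silicon)
  6x1 + 8x2 + 767x3 + 1x4 ≥ 1107   (manganese)
  x1, x2, x3, x4 ≥ 0.
At the optimum only cast iron scrap, return scrap, ferromanganese are positive (pure iron = 0). There the carbon, chromium, manganese constraints are tight.
Solving gives x1 = 1.41, x2 = 1.197, x3 = 1.42.
Total cost: 0.32·1.41 + 0.25·1.197 + 1.22·1.42 = 2.4829.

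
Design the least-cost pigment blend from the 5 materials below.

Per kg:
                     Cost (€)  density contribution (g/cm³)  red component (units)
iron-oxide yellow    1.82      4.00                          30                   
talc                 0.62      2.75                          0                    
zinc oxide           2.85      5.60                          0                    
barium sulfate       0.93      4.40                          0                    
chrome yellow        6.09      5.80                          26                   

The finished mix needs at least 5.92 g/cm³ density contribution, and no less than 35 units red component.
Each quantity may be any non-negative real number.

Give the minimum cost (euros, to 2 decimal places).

€2.39

Let x1 = kg of iron-oxide yellow, x2 = kg of talc, x3 = kg of zinc oxide, x4 = kg of barium sulfate, x5 = kg of chrome yellow.
min 1.82x1 + 0.62x2 + 2.85x3 + 0.93x4 + 6.09x5 with:
  4x1 + 2.75x2 + 5.6x3 + 4.4x4 + 5.8x5 ≥ 5.92   (density contribution)
  30x1 + 26x5 ≥ 35   (red component)
  x1, x2, x3, x4, x5 ≥ 0.
The optimal basis is {iron-oxide yellow, barium sulfate}; talc, zinc oxide, chrome yellow drop out. The density contribution and red component requirements are met with equality.
So iron-oxide yellow = 1.167 kg, barium sulfate = 0.2848 kg.
Cost = 1.82·1.167 + 0.93·0.2848 = 2.3888.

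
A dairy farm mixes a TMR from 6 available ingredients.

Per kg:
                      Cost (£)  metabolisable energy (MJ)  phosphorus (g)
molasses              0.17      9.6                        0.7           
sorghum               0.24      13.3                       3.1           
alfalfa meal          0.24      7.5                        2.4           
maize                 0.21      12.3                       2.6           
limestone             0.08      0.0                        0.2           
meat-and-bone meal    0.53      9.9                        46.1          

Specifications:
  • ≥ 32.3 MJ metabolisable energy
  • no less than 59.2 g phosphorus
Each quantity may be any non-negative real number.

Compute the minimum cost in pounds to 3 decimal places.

£0.981

This is a linear program. Let x1 = kg of molasses, x2 = kg of sorghum, x3 = kg of alfalfa meal, x4 = kg of maize, x5 = kg of limestone, x6 = kg of meat-and-bone meal.
Minimize 0.17x1 + 0.24x2 + 0.24x3 + 0.21x4 + 0.08x5 + 0.53x6 with:
  9.6x1 + 13.3x2 + 7.5x3 + 12.3x4 + 9.9x6 ≥ 32.3   (metabolisable energy)
  0.7x1 + 3.1x2 + 2.4x3 + 2.6x4 + 0.2x5 + 46.1x6 ≥ 59.2   (phosphorus)
  x1, x2, x3, x4, x5, x6 ≥ 0.
The optimal basis is {maize, meat-and-bone meal}; molasses, sorghum, alfalfa meal, limestone drop out. Binding constraints: metabolisable energy and phosphorus.
Optimal quantities: maize = 1.668 kg, meat-and-bone meal = 1.19 kg.
Cost = 0.21·1.668 + 0.53·1.19 = 0.98098.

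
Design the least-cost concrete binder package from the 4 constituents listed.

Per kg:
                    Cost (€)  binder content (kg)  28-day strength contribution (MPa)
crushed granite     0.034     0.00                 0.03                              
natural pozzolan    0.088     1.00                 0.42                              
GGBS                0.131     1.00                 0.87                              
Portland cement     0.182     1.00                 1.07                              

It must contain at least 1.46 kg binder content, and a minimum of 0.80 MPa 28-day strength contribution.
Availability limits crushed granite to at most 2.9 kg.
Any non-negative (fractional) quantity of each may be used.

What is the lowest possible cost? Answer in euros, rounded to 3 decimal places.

€0.146

Set it up as a linear program. Let x1 = kg of crushed granite, x2 = kg of natural pozzolan, x3 = kg of GGBS, x4 = kg of Portland cement.
min 0.034x1 + 0.088x2 + 0.131x3 + 0.182x4 subject to:
  1x2 + 1x3 + 1x4 ≥ 1.46   (binder content)
  0.03x1 + 0.42x2 + 0.87x3 + 1.07x4 ≥ 0.8   (28-day strength contribution)
  x1 ≤ 2.9
  x1, x2, x3, x4 ≥ 0.
The minimum-cost mix takes nothing from crushed granite, Portland cement — only natural pozzolan, GGBS. The binder content and 28-day strength contribution requirements are met with equality.
Solving gives x2 = 1.045, x3 = 0.4151.
Cost = 0.088·1.045 + 0.131·0.4151 = 0.14634.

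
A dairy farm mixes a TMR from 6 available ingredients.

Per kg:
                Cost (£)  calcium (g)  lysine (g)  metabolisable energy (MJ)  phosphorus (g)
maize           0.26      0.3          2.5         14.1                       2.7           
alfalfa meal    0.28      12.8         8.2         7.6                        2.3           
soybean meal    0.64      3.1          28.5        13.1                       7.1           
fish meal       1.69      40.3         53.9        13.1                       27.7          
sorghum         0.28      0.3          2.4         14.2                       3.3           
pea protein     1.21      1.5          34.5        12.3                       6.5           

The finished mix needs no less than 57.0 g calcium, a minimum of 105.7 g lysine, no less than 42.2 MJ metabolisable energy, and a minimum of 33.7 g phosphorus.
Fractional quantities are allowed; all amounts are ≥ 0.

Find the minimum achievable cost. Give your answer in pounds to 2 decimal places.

£2.84

Let x1 = kg of maize, x2 = kg of alfalfa meal, x3 = kg of soybean meal, x4 = kg of fish meal, x5 = kg of sorghum, x6 = kg of pea protein.
min 0.26x1 + 0.28x2 + 0.64x3 + 1.69x4 + 0.28x5 + 1.21x6 with:
  0.3x1 + 12.8x2 + 3.1x3 + 40.3x4 + 0.3x5 + 1.5x6 ≥ 57   (calcium)
  2.5x1 + 8.2x2 + 28.5x3 + 53.9x4 + 2.4x5 + 34.5x6 ≥ 105.7   (lysine)
  14.1x1 + 7.6x2 + 13.1x3 + 13.1x4 + 14.2x5 + 12.3x6 ≥ 42.2   (metabolisable energy)
  2.7x1 + 2.3x2 + 7.1x3 + 27.7x4 + 3.3x5 + 6.5x6 ≥ 33.7   (phosphorus)
  x1, x2, x3, x4, x5, x6 ≥ 0.
At the optimum only alfalfa meal, soybean meal, fish meal are positive (maize, sorghum, pea protein = 0). There the calcium, lysine, phosphorus constraints are tight.
So alfalfa meal = 2.456 kg, soybean meal = 2.109 kg, fish meal = 0.472 kg.
Hence cost = 0.28·2.456 + 0.64·2.109 + 1.69·0.472 = £2.8351.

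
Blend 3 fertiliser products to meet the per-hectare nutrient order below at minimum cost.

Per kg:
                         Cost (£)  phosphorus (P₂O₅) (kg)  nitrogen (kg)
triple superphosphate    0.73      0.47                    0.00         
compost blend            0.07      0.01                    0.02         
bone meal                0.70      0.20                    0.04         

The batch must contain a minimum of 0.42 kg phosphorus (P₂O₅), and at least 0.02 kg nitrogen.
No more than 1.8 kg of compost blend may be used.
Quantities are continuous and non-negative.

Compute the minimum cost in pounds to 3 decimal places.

Set it up as a linear program. Let x1 = kg of triple superphosphate, x2 = kg of compost blend, x3 = kg of bone meal.
Minimise 0.73x1 + 0.07x2 + 0.7x3 subject to:
  0.47x1 + 0.01x2 + 0.2x3 ≥ 0.42   (phosphorus (P₂O₅))
  0.02x2 + 0.04x3 ≥ 0.02   (nitrogen)
  x2 ≤ 1.8
  x1, x2, x3 ≥ 0.
At the optimum only triple superphosphate, compost blend are positive (bone meal = 0). The phosphorus (P₂O₅) and nitrogen requirements are met with equality.
So triple superphosphate = 0.8723 kg, compost blend = 1 kg.
Hence cost = 0.73·0.8723 + 0.07·1 = £0.70678.

£0.707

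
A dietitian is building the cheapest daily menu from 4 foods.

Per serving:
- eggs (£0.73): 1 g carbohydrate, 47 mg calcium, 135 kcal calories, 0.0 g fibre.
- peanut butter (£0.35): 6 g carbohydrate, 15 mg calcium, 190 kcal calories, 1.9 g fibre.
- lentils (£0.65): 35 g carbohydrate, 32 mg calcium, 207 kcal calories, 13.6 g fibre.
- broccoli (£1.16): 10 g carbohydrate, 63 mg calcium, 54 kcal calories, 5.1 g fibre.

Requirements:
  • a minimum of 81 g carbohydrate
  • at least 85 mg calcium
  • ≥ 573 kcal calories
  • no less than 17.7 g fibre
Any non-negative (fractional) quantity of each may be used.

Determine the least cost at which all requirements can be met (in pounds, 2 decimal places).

£1.72

This is a linear program. Let x1 = servings of eggs, x2 = servings of peanut butter, x3 = servings of lentils, x4 = servings of broccoli.
Minimize 0.73x1 + 0.35x2 + 0.65x3 + 1.16x4 s.t.:
  1x1 + 6x2 + 35x3 + 10x4 ≥ 81   (carbohydrate)
  47x1 + 15x2 + 32x3 + 63x4 ≥ 85   (calcium)
  135x1 + 190x2 + 207x3 + 54x4 ≥ 573   (calories)
  1.9x2 + 13.6x3 + 5.1x4 ≥ 17.7   (fibre)
  x1, x2, x3, x4 ≥ 0.
At the optimum only eggs, peanut butter, lentils are positive (broccoli = 0). Binding constraints: carbohydrate, calcium, calories.
Solving gives x1 = 0.1353, x2 = 0.495, x3 = 2.226.
Objective = 0.73·0.1353 + 0.35·0.495 + 0.65·2.226 = 1.7189.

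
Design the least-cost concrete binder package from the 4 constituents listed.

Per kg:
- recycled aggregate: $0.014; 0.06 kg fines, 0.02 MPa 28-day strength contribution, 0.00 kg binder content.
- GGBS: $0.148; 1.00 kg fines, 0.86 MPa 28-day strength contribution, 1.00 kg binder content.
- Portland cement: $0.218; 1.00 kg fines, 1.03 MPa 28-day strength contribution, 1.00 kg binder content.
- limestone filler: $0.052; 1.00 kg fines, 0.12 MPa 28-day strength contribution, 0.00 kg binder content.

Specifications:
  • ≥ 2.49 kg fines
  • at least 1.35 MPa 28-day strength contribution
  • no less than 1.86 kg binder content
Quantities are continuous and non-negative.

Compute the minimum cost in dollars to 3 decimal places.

$0.308

This is a linear program. Let x1 = kg of recycled aggregate, x2 = kg of GGBS, x3 = kg of Portland cement, x4 = kg of limestone filler.
Minimize 0.014x1 + 0.148x2 + 0.218x3 + 0.052x4 s.t.:
  0.06x1 + 1x2 + 1x3 + 1x4 ≥ 2.49   (fines)
  0.02x1 + 0.86x2 + 1.03x3 + 0.12x4 ≥ 1.35   (28-day strength contribution)
  1x2 + 1x3 ≥ 1.86   (binder content)
  x1, x2, x3, x4 ≥ 0.
The minimum-cost mix takes nothing from recycled aggregate, Portland cement — only GGBS, limestone filler. There the fines and binder content constraints are tight.
That vertex is x2 = 1.86, x4 = 0.63.
Hence cost = 0.148·1.86 + 0.052·0.63 = $0.30804.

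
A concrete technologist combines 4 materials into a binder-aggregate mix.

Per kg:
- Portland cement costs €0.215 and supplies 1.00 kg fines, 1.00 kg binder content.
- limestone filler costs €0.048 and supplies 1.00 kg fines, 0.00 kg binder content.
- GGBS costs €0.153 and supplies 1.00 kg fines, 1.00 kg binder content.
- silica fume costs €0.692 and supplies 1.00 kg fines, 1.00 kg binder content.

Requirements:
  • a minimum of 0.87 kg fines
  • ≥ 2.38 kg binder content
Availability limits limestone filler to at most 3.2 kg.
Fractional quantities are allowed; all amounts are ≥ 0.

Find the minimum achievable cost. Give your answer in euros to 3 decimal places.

€0.364

Let x1 = kg of Portland cement, x2 = kg of limestone filler, x3 = kg of GGBS, x4 = kg of silica fume.
Minimise 0.215x1 + 0.048x2 + 0.153x3 + 0.692x4 s.t.:
  1x1 + 1x2 + 1x3 + 1x4 ≥ 0.87   (fines)
  1x1 + 1x3 + 1x4 ≥ 2.38   (binder content)
  x2 ≤ 3.2
  x1, x2, x3, x4 ≥ 0.
The minimum-cost mix takes nothing from Portland cement, limestone filler, silica fume — only GGBS. The binder content requirement is met with equality.
So GGBS = 2.38 kg.
Hence cost = 0.153·2.38 = €0.36414.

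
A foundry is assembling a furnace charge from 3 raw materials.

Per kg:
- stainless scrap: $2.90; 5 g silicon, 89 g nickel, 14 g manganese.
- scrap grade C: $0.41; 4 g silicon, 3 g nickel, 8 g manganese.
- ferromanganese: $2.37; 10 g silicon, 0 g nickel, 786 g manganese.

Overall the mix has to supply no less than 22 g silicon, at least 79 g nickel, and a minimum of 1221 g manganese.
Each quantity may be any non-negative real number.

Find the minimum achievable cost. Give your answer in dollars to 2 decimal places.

$6.39

Let x1 = kg of stainless scrap, x2 = kg of scrap grade C, x3 = kg of ferromanganese.
Minimize 2.9x1 + 0.41x2 + 2.37x3 subject to:
  5x1 + 4x2 + 10x3 ≥ 22   (silicon)
  89x1 + 3x2 ≥ 79   (nickel)
  14x1 + 8x2 + 786x3 ≥ 1221   (manganese)
  x1, x2, x3 ≥ 0.
The optimal mix uses every input. The silicon, nickel, manganese requirements are met with equality.
Optimal quantities: stainless scrap = 0.8679 kg, scrap grade C = 0.585 kg, ferromanganese = 1.532 kg.
Cost = 2.9·0.8679 + 0.41·0.585 + 2.37·1.532 = 6.3876.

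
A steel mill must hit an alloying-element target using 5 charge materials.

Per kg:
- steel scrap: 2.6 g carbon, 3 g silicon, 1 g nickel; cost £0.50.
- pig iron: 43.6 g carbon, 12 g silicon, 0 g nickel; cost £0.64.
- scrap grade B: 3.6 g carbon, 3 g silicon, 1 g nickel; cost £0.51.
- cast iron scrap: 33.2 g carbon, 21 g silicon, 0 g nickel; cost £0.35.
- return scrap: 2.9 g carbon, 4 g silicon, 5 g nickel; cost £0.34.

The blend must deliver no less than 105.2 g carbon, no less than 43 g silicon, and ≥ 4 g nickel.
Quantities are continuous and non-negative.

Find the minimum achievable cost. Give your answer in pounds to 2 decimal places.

Let x1 = kg of steel scrap, x2 = kg of pig iron, x3 = kg of scrap grade B, x4 = kg of cast iron scrap, x5 = kg of return scrap.
Minimise 0.5x1 + 0.64x2 + 0.51x3 + 0.35x4 + 0.34x5 subject to:
  2.6x1 + 43.6x2 + 3.6x3 + 33.2x4 + 2.9x5 ≥ 105.2   (carbon)
  3x1 + 12x2 + 3x3 + 21x4 + 4x5 ≥ 43   (silicon)
  1x1 + 1x3 + 5x5 ≥ 4   (nickel)
  x1, x2, x3, x4, x5 ≥ 0.
The cheapest feasible vertex uses only cast iron scrap, return scrap; steel scrap, pig iron, scrap grade B are not used. Binding constraints: carbon and nickel.
Solving gives x4 = 3.099, x5 = 0.8.
Hence cost = 0.35·3.099 + 0.34·0.8 = £1.3567.

£1.36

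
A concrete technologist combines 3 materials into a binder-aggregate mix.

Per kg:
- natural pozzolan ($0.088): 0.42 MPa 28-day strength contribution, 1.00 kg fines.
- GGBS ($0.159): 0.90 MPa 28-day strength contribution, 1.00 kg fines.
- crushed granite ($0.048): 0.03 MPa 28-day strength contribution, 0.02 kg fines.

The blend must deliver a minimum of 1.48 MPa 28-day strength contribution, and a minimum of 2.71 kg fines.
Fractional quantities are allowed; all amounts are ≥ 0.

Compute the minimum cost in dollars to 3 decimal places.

Let x1 = kg of natural pozzolan, x2 = kg of GGBS, x3 = kg of crushed granite.
min 0.088x1 + 0.159x2 + 0.048x3 s.t.:
  0.42x1 + 0.9x2 + 0.03x3 ≥ 1.48   (28-day strength contribution)
  1x1 + 1x2 + 0.02x3 ≥ 2.71   (fines)
  x1, x2, x3 ≥ 0.
At the optimum only natural pozzolan, GGBS are positive (crushed granite = 0). Binding constraints: 28-day strength contribution and fines.
Optimal quantities: natural pozzolan = 1.998 kg, GGBS = 0.7121 kg.
Cost = 0.088·1.998 + 0.159·0.7121 = 0.28905.

$0.289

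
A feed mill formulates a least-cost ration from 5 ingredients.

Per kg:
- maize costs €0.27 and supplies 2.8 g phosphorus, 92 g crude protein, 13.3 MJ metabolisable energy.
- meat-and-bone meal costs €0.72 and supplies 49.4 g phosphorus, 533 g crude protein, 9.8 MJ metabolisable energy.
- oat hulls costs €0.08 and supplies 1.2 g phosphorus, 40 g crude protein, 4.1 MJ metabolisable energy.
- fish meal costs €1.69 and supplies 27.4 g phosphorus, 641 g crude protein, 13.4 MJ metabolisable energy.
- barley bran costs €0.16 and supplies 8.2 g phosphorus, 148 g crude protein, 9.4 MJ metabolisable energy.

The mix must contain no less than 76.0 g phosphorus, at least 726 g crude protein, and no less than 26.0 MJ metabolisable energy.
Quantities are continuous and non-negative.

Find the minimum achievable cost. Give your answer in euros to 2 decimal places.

€1.16

Let x1 = kg of maize, x2 = kg of meat-and-bone meal, x3 = kg of oat hulls, x4 = kg of fish meal, x5 = kg of barley bran.
Minimize 0.27x1 + 0.72x2 + 0.08x3 + 1.69x4 + 0.16x5 s.t.:
  2.8x1 + 49.4x2 + 1.2x3 + 27.4x4 + 8.2x5 ≥ 76   (phosphorus)
  92x1 + 533x2 + 40x3 + 641x4 + 148x5 ≥ 726   (crude protein)
  13.3x1 + 9.8x2 + 4.1x3 + 13.4x4 + 9.4x5 ≥ 26   (metabolisable energy)
  x1, x2, x3, x4, x5 ≥ 0.
At the optimum only meat-and-bone meal, barley bran are positive (maize, oat hulls, fish meal = 0). Binding constraints: phosphorus and metabolisable energy.
That vertex is x2 = 1.305, x5 = 1.405.
Hence cost = 0.72·1.305 + 0.16·1.405 = €1.1644.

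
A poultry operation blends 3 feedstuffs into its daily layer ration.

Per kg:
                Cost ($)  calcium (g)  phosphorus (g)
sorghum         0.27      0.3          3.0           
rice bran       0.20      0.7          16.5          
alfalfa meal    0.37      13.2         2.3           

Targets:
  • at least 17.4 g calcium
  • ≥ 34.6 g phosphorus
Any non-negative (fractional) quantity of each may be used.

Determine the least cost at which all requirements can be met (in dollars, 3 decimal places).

$0.835

Treat it as an LP. Let x1 = kg of sorghum, x2 = kg of rice bran, x3 = kg of alfalfa meal.
Minimize 0.27x1 + 0.2x2 + 0.37x3 s.t.:
  0.3x1 + 0.7x2 + 13.2x3 ≥ 17.4   (calcium)
  3x1 + 16.5x2 + 2.3x3 ≥ 34.6   (phosphorus)
  x1, x2, x3 ≥ 0.
The optimal basis is {rice bran, alfalfa meal}; sorghum drops out. There the calcium and phosphorus constraints are tight.
So rice bran = 1.927 kg, alfalfa meal = 1.216 kg.
Hence cost = 0.2·1.927 + 0.37·1.216 = $0.83532.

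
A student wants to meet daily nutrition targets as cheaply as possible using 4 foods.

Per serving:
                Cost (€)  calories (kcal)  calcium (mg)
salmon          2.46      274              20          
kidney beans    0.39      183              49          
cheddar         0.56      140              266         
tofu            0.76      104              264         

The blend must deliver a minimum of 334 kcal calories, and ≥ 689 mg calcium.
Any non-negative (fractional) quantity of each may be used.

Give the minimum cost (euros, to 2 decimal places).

€1.45

Let x1 = servings of salmon, x2 = servings of kidney beans, x3 = servings of cheddar, x4 = servings of tofu.
Minimize 2.46x1 + 0.39x2 + 0.56x3 + 0.76x4 subject to:
  274x1 + 183x2 + 140x3 + 104x4 ≥ 334   (calories)
  20x1 + 49x2 + 266x3 + 264x4 ≥ 689   (calcium)
  x1, x2, x3, x4 ≥ 0.
At the optimum only cheddar is positive (salmon, kidney beans, tofu = 0). There the calcium constraint is tight.
That vertex is x3 = 2.59.
Hence cost = 0.56·2.59 = €1.4504.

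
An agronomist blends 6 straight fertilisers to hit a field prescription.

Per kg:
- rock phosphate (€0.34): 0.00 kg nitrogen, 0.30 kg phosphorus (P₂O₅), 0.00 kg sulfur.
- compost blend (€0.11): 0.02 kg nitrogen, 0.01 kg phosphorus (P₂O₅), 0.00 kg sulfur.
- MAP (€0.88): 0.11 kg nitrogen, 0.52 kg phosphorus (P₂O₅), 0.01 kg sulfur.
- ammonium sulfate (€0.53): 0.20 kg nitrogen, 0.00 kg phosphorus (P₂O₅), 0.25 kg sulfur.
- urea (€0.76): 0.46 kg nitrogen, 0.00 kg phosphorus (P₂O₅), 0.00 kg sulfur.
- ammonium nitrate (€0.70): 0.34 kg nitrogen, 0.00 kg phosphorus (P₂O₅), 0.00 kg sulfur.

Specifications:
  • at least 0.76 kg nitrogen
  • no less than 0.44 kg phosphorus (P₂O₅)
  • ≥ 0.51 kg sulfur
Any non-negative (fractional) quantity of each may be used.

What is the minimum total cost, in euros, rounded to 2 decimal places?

Let x1 = kg of rock phosphate, x2 = kg of compost blend, x3 = kg of MAP, x4 = kg of ammonium sulfate, x5 = kg of urea, x6 = kg of ammonium nitrate.
Minimize 0.34x1 + 0.11x2 + 0.88x3 + 0.53x4 + 0.76x5 + 0.7x6 subject to:
  0.02x2 + 0.11x3 + 0.2x4 + 0.46x5 + 0.34x6 ≥ 0.76   (nitrogen)
  0.3x1 + 0.01x2 + 0.52x3 ≥ 0.44   (phosphorus (P₂O₅))
  0.01x3 + 0.25x4 ≥ 0.51   (sulfur)
  x1, x2, x3, x4, x5, x6 ≥ 0.
The cheapest feasible vertex uses only rock phosphate, ammonium sulfate, urea; compost blend, MAP, ammonium nitrate are not used. The nitrogen, phosphorus (P₂O₅), sulfur requirements are met with equality.
Solving gives x1 = 1.467, x4 = 2.04, x5 = 0.7652.
Objective = 0.34·1.467 + 0.53·2.04 + 0.76·0.7652 = 2.1615.

€2.16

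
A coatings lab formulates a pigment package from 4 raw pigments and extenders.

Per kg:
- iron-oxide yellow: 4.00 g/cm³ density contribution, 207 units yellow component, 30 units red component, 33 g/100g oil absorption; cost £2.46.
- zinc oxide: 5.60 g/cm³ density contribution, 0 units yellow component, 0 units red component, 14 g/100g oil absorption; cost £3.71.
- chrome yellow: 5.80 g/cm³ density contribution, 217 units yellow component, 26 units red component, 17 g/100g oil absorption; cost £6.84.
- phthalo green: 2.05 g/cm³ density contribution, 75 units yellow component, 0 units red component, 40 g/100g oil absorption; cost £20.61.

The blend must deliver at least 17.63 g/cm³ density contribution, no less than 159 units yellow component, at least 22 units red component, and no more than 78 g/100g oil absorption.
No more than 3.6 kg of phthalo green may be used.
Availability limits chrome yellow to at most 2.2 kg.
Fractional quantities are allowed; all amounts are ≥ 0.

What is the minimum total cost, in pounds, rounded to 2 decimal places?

Let x1 = kg of iron-oxide yellow, x2 = kg of zinc oxide, x3 = kg of chrome yellow, x4 = kg of phthalo green.
min 2.46x1 + 3.71x2 + 6.84x3 + 20.61x4 with:
  4x1 + 5.6x2 + 5.8x3 + 2.05x4 ≥ 17.63   (density contribution)
  207x1 + 217x3 + 75x4 ≥ 159   (yellow component)
  30x1 + 26x3 ≥ 22   (red component)
  33x1 + 14x2 + 17x3 + 40x4 ≤ 78   (oil absorption)
  x4 ≤ 3.6
  x3 ≤ 2.2
  x1, x2, x3, x4 ≥ 0.
The minimum-cost mix takes nothing from chrome yellow, phthalo green — only iron-oxide yellow, zinc oxide. Binding constraints: density contribution and oil absorption.
Optimal quantities: iron-oxide yellow = 1.475 kg, zinc oxide = 2.095 kg.
Objective = 2.46·1.475 + 3.71·2.095 = 11.4010.

£11.40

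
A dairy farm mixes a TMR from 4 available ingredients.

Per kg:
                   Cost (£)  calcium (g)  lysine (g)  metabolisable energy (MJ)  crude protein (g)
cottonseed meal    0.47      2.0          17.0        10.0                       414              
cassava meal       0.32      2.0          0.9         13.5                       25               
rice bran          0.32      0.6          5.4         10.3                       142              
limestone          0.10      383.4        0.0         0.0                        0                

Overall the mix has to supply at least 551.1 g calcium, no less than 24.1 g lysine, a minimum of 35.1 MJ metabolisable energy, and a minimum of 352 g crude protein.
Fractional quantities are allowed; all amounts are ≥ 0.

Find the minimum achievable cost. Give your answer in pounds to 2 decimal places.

Set it up as a linear program. Let x1 = kg of cottonseed meal, x2 = kg of cassava meal, x3 = kg of rice bran, x4 = kg of limestone.
Minimize 0.47x1 + 0.32x2 + 0.32x3 + 0.1x4 subject to:
  2x1 + 2x2 + 0.6x3 + 383.4x4 ≥ 551.1   (calcium)
  17x1 + 0.9x2 + 5.4x3 ≥ 24.1   (lysine)
  10x1 + 13.5x2 + 10.3x3 ≥ 35.1   (metabolisable energy)
  414x1 + 25x2 + 142x3 ≥ 352   (crude protein)
  x1, x2, x3, x4 ≥ 0.
At the optimum only cottonseed meal, cassava meal, limestone are positive (rice bran = 0). The calcium, lysine, metabolisable energy requirements are met with equality.
Solving gives x1 = 1.332, x2 = 1.613, x4 = 1.422.
Total cost: 0.47·1.332 + 0.32·1.613 + 0.1·1.422 = 1.2844.

£1.28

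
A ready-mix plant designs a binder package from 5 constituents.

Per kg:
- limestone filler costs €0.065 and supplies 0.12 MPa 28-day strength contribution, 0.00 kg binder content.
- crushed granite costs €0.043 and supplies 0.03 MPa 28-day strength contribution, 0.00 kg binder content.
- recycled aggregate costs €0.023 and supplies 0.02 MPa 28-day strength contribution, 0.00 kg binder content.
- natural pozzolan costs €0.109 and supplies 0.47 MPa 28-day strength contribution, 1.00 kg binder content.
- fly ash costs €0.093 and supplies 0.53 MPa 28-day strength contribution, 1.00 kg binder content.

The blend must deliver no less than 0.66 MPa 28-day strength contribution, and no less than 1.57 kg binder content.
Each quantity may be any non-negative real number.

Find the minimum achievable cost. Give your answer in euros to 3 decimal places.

€0.146

This is a linear program. Let x1 = kg of limestone filler, x2 = kg of crushed granite, x3 = kg of recycled aggregate, x4 = kg of natural pozzolan, x5 = kg of fly ash.
min 0.065x1 + 0.043x2 + 0.023x3 + 0.109x4 + 0.093x5 with:
  0.12x1 + 0.03x2 + 0.02x3 + 0.47x4 + 0.53x5 ≥ 0.66   (28-day strength contribution)
  1x4 + 1x5 ≥ 1.57   (binder content)
  x1, x2, x3, x4, x5 ≥ 0.
The cheapest feasible vertex uses only fly ash; limestone filler, crushed granite, recycled aggregate, natural pozzolan are not used. The binder content requirement is met with equality.
Solving gives x5 = 1.57.
Hence cost = 0.093·1.57 = €0.14601.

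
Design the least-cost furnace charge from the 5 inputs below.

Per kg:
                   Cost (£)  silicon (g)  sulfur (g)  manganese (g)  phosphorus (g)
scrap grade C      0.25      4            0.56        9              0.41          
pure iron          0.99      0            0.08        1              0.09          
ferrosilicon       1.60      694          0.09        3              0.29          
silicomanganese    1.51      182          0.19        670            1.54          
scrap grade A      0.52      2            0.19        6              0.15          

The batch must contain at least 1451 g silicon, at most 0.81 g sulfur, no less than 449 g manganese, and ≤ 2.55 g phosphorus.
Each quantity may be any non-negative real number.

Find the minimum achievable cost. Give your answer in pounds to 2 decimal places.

This is a linear program. Let x1 = kg of scrap grade C, x2 = kg of pure iron, x3 = kg of ferrosilicon, x4 = kg of silicomanganese, x5 = kg of scrap grade A.
Minimise 0.25x1 + 0.99x2 + 1.6x3 + 1.51x4 + 0.52x5 subject to:
  4x1 + 694x3 + 182x4 + 2x5 ≥ 1451   (silicon)
  0.56x1 + 0.08x2 + 0.09x3 + 0.19x4 + 0.19x5 ≤ 0.81   (sulfur)
  9x1 + 1x2 + 3x3 + 670x4 + 6x5 ≥ 449   (manganese)
  0.41x1 + 0.09x2 + 0.29x3 + 1.54x4 + 0.15x5 ≤ 2.55   (phosphorus)
  x1, x2, x3, x4, x5 ≥ 0.
The minimum-cost mix takes nothing from scrap grade C, pure iron, scrap grade A — only ferrosilicon, silicomanganese. Binding constraints: silicon and manganese.
So ferrosilicon = 1.917 kg, silicomanganese = 0.6616 kg.
Hence cost = 1.6·1.917 + 1.51·0.6616 = £4.0662.

£4.07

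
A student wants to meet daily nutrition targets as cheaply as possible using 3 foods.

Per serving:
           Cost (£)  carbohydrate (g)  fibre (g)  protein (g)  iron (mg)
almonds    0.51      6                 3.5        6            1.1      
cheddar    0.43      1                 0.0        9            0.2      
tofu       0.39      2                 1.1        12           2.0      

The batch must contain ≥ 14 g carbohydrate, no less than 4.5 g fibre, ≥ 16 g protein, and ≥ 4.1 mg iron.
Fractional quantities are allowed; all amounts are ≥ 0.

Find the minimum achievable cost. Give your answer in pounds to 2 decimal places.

£1.40

Set it up as a linear program. Let x1 = servings of almonds, x2 = servings of cheddar, x3 = servings of tofu.
Minimise 0.51x1 + 0.43x2 + 0.39x3 subject to:
  6x1 + 1x2 + 2x3 ≥ 14   (carbohydrate)
  3.5x1 + 1.1x3 ≥ 4.5   (fibre)
  6x1 + 9x2 + 12x3 ≥ 16   (protein)
  1.1x1 + 0.2x2 + 2x3 ≥ 4.1   (iron)
  x1, x2, x3 ≥ 0.
At the optimum only almonds, tofu are positive (cheddar = 0). The carbohydrate and iron requirements are met with equality.
So almonds = 2.02 servings, tofu = 0.9388 servings.
Cost = 0.51·2.02 + 0.39·0.9388 = 1.3963.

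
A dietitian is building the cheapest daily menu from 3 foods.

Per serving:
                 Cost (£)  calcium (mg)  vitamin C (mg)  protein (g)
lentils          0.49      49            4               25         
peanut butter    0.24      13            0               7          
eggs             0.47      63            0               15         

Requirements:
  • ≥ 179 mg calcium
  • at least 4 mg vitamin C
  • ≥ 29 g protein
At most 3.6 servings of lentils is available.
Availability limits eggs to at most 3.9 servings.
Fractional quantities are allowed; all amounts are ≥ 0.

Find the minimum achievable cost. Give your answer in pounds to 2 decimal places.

Let x1 = servings of lentils, x2 = servings of peanut butter, x3 = servings of eggs.
Minimise 0.49x1 + 0.24x2 + 0.47x3 subject to:
  49x1 + 13x2 + 63x3 ≥ 179   (calcium)
  4x1 ≥ 4   (vitamin C)
  25x1 + 7x2 + 15x3 ≥ 29   (protein)
  x1 ≤ 3.6
  x3 ≤ 3.9
  x1, x2, x3 ≥ 0.
At the optimum only lentils, eggs are positive (peanut butter = 0). The calcium and vitamin C requirements are met with equality.
Solving gives x1 = 1, x3 = 2.063.
Hence cost = 0.49·1 + 0.47·2.063 = £1.4596.

£1.46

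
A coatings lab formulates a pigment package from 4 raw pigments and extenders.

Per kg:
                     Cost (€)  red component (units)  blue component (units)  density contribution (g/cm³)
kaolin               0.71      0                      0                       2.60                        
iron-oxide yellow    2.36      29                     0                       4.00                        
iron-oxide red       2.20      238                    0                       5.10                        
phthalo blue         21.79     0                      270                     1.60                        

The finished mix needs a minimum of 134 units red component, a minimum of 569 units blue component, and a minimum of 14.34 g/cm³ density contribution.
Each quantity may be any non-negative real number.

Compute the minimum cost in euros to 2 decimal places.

Let x1 = kg of kaolin, x2 = kg of iron-oxide yellow, x3 = kg of iron-oxide red, x4 = kg of phthalo blue.
min 0.71x1 + 2.36x2 + 2.2x3 + 21.79x4 subject to:
  29x2 + 238x3 ≥ 134   (red component)
  270x4 ≥ 569   (blue component)
  2.6x1 + 4x2 + 5.1x3 + 1.6x4 ≥ 14.34   (density contribution)
  x1, x2, x3, x4 ≥ 0.
The minimum-cost mix takes nothing from iron-oxide yellow — only kaolin, iron-oxide red, phthalo blue. There the red component, blue component, density contribution constraints are tight.
Solving gives x1 = 3.1141, x3 = 0.56303, x4 = 2.1074.
Hence cost = 0.71·3.1141 + 2.2·0.56303 + 21.79·2.1074 = €49.3699.

€49.37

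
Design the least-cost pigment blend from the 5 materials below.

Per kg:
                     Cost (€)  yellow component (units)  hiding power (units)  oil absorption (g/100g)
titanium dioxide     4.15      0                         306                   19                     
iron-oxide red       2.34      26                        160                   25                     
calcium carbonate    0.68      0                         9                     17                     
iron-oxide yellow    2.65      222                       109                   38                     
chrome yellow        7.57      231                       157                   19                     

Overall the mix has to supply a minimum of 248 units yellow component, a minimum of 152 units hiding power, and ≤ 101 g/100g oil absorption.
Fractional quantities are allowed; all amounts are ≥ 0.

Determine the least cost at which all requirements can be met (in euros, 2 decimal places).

€3.37

This is a linear program. Let x1 = kg of titanium dioxide, x2 = kg of iron-oxide red, x3 = kg of calcium carbonate, x4 = kg of iron-oxide yellow, x5 = kg of chrome yellow.
Minimize 4.15x1 + 2.34x2 + 0.68x3 + 2.65x4 + 7.57x5 with:
  26x2 + 222x4 + 231x5 ≥ 248   (yellow component)
  306x1 + 160x2 + 9x3 + 109x4 + 157x5 ≥ 152   (hiding power)
  19x1 + 25x2 + 17x3 + 38x4 + 19x5 ≤ 101   (oil absorption)
  x1, x2, x3, x4, x5 ≥ 0.
The minimum-cost mix takes nothing from iron-oxide red, calcium carbonate, chrome yellow — only titanium dioxide, iron-oxide yellow. The yellow component and hiding power requirements are met with equality.
That vertex is x1 = 0.0988, x4 = 1.117.
Objective = 4.15·0.0988 + 2.65·1.117 = 3.3701.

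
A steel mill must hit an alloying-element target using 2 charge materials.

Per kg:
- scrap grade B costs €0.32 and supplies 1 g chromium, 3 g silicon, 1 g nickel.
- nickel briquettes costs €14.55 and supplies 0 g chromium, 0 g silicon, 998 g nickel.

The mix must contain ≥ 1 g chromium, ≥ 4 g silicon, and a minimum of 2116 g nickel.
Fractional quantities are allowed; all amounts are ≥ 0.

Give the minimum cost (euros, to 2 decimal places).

Let x1 = kg of scrap grade B, x2 = kg of nickel briquettes.
Minimise 0.32x1 + 14.55x2 s.t.:
  1x1 ≥ 1   (chromium)
  3x1 ≥ 4   (silicon)
  1x1 + 998x2 ≥ 2116   (nickel)
  x1, x2 ≥ 0.
Both inputs are positive at the optimum. Binding constraints: silicon and nickel.
Optimal quantities: scrap grade B = 1.333 kg, nickel briquettes = 2.119 kg.
Objective = 0.32·1.333 + 14.55·2.119 = 31.2580.

€31.26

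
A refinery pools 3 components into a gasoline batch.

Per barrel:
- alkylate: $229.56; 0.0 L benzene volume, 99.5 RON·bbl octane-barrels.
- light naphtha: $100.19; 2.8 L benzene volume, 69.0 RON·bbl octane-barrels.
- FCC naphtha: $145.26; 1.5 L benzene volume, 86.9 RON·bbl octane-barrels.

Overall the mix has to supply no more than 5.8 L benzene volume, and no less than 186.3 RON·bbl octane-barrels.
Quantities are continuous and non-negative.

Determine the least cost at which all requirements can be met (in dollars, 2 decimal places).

Let x1 = barrels of alkylate, x2 = barrels of light naphtha, x3 = barrels of FCC naphtha.
min 229.56x1 + 100.19x2 + 145.26x3 with:
  2.8x2 + 1.5x3 ≤ 5.8   (benzene volume)
  99.5x1 + 69x2 + 86.9x3 ≥ 186.3   (octane-barrels)
  x1, x2, x3 ≥ 0.
The cheapest feasible vertex uses only light naphtha, FCC naphtha; alkylate is not used. There the benzene volume and octane-barrels constraints are tight.
That vertex is x2 = 1.6061, x3 = 0.86855.
Total cost: 100.19·1.6061 + 145.26·0.86855 = 287.0807.

$287.08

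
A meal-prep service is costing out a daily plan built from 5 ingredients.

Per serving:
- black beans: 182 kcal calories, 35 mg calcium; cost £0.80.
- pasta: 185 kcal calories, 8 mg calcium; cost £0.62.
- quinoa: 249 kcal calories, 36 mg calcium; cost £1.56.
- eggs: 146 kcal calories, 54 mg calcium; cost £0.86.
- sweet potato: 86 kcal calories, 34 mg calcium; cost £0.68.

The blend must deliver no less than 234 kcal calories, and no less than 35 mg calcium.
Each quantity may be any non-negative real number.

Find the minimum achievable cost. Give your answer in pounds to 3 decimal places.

Let x1 = servings of black beans, x2 = servings of pasta, x3 = servings of quinoa, x4 = servings of eggs, x5 = servings of sweet potato.
Minimize 0.8x1 + 0.62x2 + 1.56x3 + 0.86x4 + 0.68x5 with:
  182x1 + 185x2 + 249x3 + 146x4 + 86x5 ≥ 234   (calories)
  35x1 + 8x2 + 36x3 + 54x4 + 34x5 ≥ 35   (calcium)
  x1, x2, x3, x4, x5 ≥ 0.
The minimum-cost mix takes nothing from quinoa, eggs, sweet potato — only black beans, pasta. Binding constraints: calories and calcium.
That vertex is x1 = 0.91711, x2 = 0.36262.
Hence cost = 0.8·0.91711 + 0.62·0.36262 = £0.95851.

£0.959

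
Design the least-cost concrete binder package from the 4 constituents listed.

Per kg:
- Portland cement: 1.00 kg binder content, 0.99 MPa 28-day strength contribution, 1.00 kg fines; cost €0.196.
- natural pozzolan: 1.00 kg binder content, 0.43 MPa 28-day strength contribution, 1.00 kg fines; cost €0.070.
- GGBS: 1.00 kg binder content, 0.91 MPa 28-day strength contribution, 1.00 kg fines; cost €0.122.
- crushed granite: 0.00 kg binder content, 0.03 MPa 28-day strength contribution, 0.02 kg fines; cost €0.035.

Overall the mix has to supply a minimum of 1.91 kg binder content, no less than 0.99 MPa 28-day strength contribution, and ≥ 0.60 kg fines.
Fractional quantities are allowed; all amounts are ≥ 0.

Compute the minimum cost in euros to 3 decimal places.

Treat it as an LP. Let x1 = kg of Portland cement, x2 = kg of natural pozzolan, x3 = kg of GGBS, x4 = kg of crushed granite.
min 0.196x1 + 0.07x2 + 0.122x3 + 0.035x4 s.t.:
  1x1 + 1x2 + 1x3 ≥ 1.91   (binder content)
  0.99x1 + 0.43x2 + 0.91x3 + 0.03x4 ≥ 0.99   (28-day strength contribution)
  1x1 + 1x2 + 1x3 + 0.02x4 ≥ 0.6   (fines)
  x1, x2, x3, x4 ≥ 0.
The cheapest feasible vertex uses only natural pozzolan, GGBS; Portland cement, crushed granite are not used. There the binder content and 28-day strength contribution constraints are tight.
So natural pozzolan = 1.559 kg, GGBS = 0.3515 kg.
Total cost: 0.07·1.559 + 0.122·0.3515 = 0.15201.

€0.152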